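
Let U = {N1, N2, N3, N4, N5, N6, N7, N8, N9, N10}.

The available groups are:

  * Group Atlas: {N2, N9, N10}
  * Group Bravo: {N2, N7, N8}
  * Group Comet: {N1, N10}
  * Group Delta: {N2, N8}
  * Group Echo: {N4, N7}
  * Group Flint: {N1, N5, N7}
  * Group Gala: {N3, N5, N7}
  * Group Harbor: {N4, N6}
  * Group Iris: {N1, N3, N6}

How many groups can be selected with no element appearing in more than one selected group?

4

Comet, Delta, Gala, Harbor are pairwise disjoint (Comet={N1,N10}; Delta={N2,N8}; Gala={N3,N5,N7}; Harbor={N4,N6}).
Every remaining group overlaps one of these, and no 5 of the listed groups are pairwise disjoint, so 4 is the maximum.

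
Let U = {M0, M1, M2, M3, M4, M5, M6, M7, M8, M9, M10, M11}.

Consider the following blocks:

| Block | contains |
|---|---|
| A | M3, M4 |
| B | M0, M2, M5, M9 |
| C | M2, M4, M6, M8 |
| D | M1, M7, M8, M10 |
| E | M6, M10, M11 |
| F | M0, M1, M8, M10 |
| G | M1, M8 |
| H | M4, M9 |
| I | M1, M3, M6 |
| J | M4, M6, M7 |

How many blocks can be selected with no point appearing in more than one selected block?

A, B, E, G are pairwise disjoint (A={M3,M4}; B={M0,M2,M5,M9}; E={M6,M10,M11}; G={M1,M8}).
Every remaining block overlaps one of these, and no 5 of the listed blocks are pairwise disjoint, so 4 is the maximum.

4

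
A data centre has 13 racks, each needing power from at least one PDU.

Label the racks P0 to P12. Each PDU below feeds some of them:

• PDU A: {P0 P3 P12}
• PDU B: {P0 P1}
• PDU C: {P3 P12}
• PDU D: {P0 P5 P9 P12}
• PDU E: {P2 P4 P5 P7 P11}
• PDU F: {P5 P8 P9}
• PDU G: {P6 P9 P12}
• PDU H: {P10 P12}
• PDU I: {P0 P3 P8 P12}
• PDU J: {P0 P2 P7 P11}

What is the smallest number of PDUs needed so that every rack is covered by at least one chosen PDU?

B and E and G and H and I together: B ∪ E ∪ G ∪ H ∪ I = {P0, P1, P2, P3, P4, P5, P6, P7, P8, P9, P10, P11, P12} — every rack is covered.
No 4 of the 10 PDUs cover everything (all 210 combinations miss at least one rack), so 5 is optimal.

5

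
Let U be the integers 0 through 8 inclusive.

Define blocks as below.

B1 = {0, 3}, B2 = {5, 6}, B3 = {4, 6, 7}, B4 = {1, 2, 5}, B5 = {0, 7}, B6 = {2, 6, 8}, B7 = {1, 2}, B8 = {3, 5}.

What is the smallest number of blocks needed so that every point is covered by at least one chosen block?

Take {B1, B3, B4, B6}. Their union is {0, 1, 2, 3, 4, 5, 6, 7, 8}, which is all 9 points.
Only B6 contains 8, so B6 is forced; the remaining 6 points need at least 3 more blocks (each remaining block adds at most 2) — so at least 4 blocks are needed, and 4 is optimal.

4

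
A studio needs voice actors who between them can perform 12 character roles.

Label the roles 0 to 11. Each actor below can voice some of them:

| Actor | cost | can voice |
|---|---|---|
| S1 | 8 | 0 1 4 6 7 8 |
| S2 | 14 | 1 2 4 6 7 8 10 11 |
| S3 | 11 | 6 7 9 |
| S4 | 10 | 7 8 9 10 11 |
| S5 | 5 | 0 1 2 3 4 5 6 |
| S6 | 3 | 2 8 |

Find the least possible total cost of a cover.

15

S4, S5 together cover every role (S4 ∪ S5 = {0, 1, 2, 3, 4, 5, 6, 7, 8, 9, 10, 11}); total cost 10 + 5 = 15.
No covering selection has total cost below 15.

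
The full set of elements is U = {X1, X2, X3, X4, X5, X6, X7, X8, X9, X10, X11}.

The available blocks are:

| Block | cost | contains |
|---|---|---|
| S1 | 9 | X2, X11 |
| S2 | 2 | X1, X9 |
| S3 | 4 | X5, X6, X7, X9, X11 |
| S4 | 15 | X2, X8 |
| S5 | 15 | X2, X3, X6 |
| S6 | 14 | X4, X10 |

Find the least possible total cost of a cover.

S2, S3, S4, S5, S6 together cover every element (S2 ∪ S3 ∪ S4 ∪ S5 ∪ S6 = {X1, X2, X3, X4, X5, X6, X7, X8, X9, X10, X11}); total cost 2 + 4 + 15 + 15 + 14 = 50.
No covering selection has total cost below 50.

50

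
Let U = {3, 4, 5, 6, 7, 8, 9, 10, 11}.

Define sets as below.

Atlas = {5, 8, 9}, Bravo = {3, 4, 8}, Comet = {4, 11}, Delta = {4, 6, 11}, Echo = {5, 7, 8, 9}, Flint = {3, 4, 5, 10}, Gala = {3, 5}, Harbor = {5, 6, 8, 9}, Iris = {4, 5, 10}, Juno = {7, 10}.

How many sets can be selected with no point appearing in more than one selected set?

Atlas, Comet, Juno are pairwise disjoint (Atlas={5,8,9}; Comet={4,11}; Juno={7,10}).
Every remaining set overlaps one of these, and no 4 of the listed sets are pairwise disjoint, so 3 is the maximum.

3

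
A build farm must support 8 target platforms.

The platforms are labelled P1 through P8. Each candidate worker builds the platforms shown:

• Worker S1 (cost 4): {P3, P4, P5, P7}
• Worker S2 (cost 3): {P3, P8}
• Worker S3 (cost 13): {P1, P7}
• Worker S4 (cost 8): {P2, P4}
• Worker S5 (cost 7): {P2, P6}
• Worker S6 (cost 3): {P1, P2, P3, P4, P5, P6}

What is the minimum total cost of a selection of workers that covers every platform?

S1, S2, S6 together cover every platform (S1 ∪ S2 ∪ S6 = {P1, P2, P3, P4, P5, P6, P7, P8}); total cost 4 + 3 + 3 = 10.
No covering selection has total cost below 10.

10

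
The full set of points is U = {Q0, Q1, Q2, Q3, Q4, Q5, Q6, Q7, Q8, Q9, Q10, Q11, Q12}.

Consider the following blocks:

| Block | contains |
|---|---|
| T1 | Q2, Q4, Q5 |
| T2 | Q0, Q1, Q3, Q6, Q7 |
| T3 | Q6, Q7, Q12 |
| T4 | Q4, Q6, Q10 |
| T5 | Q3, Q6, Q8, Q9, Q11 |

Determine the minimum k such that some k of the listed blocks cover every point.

5

T1, T2, T3, T4, and T5 cover everything between them: the union {Q0, Q1, Q2, Q3, Q4, Q5, Q6, Q7, Q8, Q9, Q10, Q11, Q12} is all of U.
No 4 of the 5 blocks cover everything (all 5 combinations miss at least one point), so 5 is optimal.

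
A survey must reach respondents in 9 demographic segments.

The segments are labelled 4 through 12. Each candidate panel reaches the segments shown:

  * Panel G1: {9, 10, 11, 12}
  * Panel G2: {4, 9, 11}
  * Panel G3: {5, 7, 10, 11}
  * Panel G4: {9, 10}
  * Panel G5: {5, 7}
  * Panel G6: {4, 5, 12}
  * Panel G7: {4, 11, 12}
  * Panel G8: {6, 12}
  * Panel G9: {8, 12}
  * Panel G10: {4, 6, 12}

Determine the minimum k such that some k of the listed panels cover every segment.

G1 and G5 and G9 and G10 together: G1 ∪ G5 ∪ G9 ∪ G10 = {4, 5, 6, 7, 8, 9, 10, 11, 12} — every segment is covered.
No 3 of the 10 panels cover everything (all 120 combinations miss at least one segment), so 4 is optimal.

4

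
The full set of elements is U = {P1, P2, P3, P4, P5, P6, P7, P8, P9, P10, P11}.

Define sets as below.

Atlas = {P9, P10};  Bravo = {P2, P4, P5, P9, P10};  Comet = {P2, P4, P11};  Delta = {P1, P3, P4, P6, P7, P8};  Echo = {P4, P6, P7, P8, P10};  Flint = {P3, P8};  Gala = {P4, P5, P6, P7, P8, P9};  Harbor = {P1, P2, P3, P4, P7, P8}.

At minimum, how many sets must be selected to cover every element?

3

Bravo, Comet, and Delta cover everything between them: the union {P1, P2, P3, P4, P5, P6, P7, P8, P9, P10, P11} is all of U.
Only Comet contains P11, so Comet is forced; the remaining 8 elements need at least 2 more sets (each remaining set adds at most 5) — so at least 3 sets are needed, and 3 is optimal.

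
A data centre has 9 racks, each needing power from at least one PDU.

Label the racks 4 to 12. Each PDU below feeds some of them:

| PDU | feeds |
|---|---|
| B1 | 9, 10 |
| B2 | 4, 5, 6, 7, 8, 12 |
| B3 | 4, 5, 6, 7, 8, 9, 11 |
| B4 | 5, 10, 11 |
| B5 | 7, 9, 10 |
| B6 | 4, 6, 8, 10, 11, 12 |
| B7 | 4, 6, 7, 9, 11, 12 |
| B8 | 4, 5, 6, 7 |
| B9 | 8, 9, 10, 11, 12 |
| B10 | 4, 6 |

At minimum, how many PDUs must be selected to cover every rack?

Take {B8, B9}. Their union is {4, 5, 6, 7, 8, 9, 10, 11, 12}, which is all 9 racks.
No single PDU has all 9 racks (the largest, B3, has 7), so 2 is optimal.

2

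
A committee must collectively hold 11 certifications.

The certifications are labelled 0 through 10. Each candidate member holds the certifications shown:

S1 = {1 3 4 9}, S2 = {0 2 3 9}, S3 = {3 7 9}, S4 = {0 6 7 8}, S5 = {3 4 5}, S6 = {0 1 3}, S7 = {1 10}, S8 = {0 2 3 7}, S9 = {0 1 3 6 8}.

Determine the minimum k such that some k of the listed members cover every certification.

S2 and S4 and S5 and S7 together: S2 ∪ S4 ∪ S5 ∪ S7 = {0, 1, 2, 3, 4, 5, 6, 7, 8, 9, 10} — every certification is covered.
Only S7 contains 10, so S7 is forced; the remaining 9 certifications need at least 3 more members (each remaining member adds at most 4) — so at least 4 members are needed, and 4 is optimal.

4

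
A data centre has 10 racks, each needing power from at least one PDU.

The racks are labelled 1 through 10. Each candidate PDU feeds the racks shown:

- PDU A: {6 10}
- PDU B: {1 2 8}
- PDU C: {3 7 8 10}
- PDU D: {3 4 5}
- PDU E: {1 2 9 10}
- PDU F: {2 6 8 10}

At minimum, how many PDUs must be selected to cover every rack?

4

C and D and E and F together: C ∪ D ∪ E ∪ F = {1, 2, 3, 4, 5, 6, 7, 8, 9, 10} — every rack is covered.
No 3 of the 6 PDUs cover everything (all 20 combinations miss at least one rack), so 4 is optimal.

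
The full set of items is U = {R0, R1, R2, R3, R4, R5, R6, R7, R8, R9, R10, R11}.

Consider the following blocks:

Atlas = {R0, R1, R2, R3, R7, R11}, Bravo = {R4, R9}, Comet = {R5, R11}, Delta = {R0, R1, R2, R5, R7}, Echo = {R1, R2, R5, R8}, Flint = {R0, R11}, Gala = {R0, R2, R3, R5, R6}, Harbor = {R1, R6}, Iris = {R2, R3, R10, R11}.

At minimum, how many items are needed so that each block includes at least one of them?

H = {R4, R5, R6, R11} meets every block (each contains at least one member of H), and |H| = 4.
No choice of 3 items meets every block, so 4 is the minimum.

4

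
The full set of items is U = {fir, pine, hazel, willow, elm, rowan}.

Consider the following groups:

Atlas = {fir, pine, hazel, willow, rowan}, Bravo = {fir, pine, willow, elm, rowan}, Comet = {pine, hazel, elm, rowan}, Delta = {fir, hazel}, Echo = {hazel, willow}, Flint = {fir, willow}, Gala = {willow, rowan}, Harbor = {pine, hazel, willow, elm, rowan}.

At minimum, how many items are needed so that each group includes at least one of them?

H = {hazel, willow} meets every group (each contains at least one member of H), and |H| = 2.
The groups Comet, Flint are pairwise disjoint, so any hitting set needs a separate item for each — at least 2. Hence 2 is optimal.

2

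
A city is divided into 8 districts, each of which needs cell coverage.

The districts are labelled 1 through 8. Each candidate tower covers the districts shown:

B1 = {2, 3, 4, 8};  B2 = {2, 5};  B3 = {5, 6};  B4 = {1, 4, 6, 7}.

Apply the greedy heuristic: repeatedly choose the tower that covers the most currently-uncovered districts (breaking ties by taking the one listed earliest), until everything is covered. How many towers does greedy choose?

3

Greedy: pick B1 (covers 4 new) → pick B4 (covers 3 new) → pick B2 (covers 1 new). Total picks: 3.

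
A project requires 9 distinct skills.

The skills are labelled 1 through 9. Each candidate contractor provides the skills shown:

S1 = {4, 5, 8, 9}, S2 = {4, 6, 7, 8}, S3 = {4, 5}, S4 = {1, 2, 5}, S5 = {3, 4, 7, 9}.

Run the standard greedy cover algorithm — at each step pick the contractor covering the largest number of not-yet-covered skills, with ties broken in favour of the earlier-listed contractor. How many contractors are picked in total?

Greedy: pick S1 (covers 4 new) → pick S2 (covers 2 new) → pick S4 (covers 2 new) → pick S5 (covers 1 new). Total picks: 4.
(The true minimum cover uses only 3 contractors, so greedy is not optimal here.)

4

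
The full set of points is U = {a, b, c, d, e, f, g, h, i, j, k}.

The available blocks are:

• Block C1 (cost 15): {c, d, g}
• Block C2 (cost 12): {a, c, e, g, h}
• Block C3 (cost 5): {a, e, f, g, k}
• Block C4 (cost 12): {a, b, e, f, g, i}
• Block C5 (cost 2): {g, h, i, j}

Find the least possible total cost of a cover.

C1, C3, C4, C5 together cover every point (C1 ∪ C3 ∪ C4 ∪ C5 = {a, b, c, d, e, f, g, h, i, j, k}); total cost 15 + 5 + 12 + 2 = 34.
No covering selection has total cost below 34.

34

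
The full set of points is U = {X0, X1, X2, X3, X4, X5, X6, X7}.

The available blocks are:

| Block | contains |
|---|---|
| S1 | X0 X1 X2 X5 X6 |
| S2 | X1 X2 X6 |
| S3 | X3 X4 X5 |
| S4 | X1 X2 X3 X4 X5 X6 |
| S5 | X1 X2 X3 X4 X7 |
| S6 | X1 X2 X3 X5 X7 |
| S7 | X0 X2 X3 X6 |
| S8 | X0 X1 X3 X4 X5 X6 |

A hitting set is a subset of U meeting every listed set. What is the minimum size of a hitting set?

2

Take H = {X2, X5}. Each listed block contains at least one of these, so H is a hitting set of size 2.
The blocks S2, S3 are pairwise disjoint, so any hitting set needs a separate point for each — at least 2. Hence 2 is optimal.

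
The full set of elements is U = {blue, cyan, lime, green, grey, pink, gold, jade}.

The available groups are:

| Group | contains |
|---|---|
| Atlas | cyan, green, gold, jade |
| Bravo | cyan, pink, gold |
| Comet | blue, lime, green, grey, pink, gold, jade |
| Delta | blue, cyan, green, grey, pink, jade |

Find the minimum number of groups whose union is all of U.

Atlas and Comet cover everything between them: the union {blue, cyan, lime, green, grey, pink, gold, jade} is all of U.
No single group has all 8 elements (the largest, Comet, has 7), so 2 is optimal.

2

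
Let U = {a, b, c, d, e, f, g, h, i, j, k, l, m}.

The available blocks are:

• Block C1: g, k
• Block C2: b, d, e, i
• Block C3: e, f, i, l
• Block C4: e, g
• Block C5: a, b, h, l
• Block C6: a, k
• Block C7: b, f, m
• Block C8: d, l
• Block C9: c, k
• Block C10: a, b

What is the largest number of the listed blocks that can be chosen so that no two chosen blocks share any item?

C4, C8, C9, C10 are pairwise disjoint (C4={e,g}; C8={d,l}; C9={c,k}; C10={a,b}).
Every remaining block overlaps one of these, and no 5 of the listed blocks are pairwise disjoint, so 4 is the maximum.

4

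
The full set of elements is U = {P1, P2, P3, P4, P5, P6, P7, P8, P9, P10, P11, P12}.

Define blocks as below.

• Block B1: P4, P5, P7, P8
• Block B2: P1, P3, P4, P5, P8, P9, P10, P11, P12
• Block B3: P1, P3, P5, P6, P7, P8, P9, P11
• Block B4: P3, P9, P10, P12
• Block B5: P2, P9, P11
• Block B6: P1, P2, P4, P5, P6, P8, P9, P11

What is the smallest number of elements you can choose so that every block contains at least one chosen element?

H = {P4, P9} meets every block (each contains at least one member of H), and |H| = 2.
The blocks B1, B5 are pairwise disjoint, so any hitting set needs a separate element for each — at least 2. Hence 2 is optimal.

2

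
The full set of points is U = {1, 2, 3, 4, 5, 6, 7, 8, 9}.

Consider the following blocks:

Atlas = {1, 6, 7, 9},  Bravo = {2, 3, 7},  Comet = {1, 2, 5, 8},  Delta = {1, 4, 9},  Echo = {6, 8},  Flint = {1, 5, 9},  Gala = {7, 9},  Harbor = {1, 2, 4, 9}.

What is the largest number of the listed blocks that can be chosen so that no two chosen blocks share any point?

Bravo, Echo, Flint are pairwise disjoint (Bravo={2,3,7}; Echo={6,8}; Flint={1,5,9}).
Every remaining block overlaps one of these, and no 4 of the listed blocks are pairwise disjoint, so 3 is the maximum.

3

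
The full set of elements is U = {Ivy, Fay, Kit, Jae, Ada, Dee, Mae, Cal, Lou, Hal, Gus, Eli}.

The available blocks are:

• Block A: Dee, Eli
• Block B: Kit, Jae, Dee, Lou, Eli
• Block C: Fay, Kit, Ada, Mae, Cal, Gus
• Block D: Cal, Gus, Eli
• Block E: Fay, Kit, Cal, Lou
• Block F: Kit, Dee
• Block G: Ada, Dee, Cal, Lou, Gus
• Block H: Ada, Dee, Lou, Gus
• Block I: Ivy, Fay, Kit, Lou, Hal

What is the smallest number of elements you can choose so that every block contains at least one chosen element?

T = {Kit, Dee, Gus} meets every block (each contains at least one member of T), and |T| = 3.
No choice of 2 elements meets every block, so 3 is the minimum.

3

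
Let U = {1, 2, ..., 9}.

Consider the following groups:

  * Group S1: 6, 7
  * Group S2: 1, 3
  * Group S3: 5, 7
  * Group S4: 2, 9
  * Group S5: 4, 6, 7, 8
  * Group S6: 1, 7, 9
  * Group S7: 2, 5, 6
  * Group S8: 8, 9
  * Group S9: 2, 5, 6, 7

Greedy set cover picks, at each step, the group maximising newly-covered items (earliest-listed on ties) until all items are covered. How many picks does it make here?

4

Greedy: pick S5 (covers 4 new) → pick S2 (covers 2 new) → pick S4 (covers 2 new) → pick S3 (covers 1 new). Total picks: 4.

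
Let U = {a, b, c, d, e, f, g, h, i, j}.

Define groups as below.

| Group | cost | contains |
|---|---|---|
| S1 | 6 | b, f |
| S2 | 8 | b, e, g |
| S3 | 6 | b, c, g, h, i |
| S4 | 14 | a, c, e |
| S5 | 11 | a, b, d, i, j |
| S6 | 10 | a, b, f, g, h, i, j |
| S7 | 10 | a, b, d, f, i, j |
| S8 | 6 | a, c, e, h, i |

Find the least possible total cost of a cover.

22

S3, S7, S8 together cover every point (S3 ∪ S7 ∪ S8 = {a, b, c, d, e, f, g, h, i, j}); total cost 6 + 10 + 6 = 22.
No covering selection has total cost below 22.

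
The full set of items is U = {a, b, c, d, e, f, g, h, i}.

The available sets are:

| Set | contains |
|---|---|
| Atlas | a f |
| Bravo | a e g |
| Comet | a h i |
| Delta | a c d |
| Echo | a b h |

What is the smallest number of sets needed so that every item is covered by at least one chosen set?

Atlas and Bravo and Comet and Delta and Echo together: Atlas ∪ Bravo ∪ Comet ∪ Delta ∪ Echo = {a, b, c, d, e, f, g, h, i} — every item is covered.
Only Atlas contains f, so Atlas is forced; the remaining 7 items need at least 4 more sets (each remaining set adds at most 2) — so at least 5 sets are needed, and 5 is optimal.

5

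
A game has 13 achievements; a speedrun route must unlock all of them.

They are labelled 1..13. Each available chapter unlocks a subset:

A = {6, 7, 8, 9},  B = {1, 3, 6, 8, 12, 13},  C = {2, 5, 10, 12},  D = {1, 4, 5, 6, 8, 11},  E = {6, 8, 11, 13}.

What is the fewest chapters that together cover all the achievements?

4

Take {A, B, C, D}. Their union is {1, 2, 3, 4, 5, 6, 7, 8, 9, 10, 11, 12, 13}, which is all 13 achievements.
Only B contains 3, so B is forced; the remaining 7 achievements need at least 3 more chapters (each remaining chapter adds at most 3) — so at least 4 chapters are needed, and 4 is optimal.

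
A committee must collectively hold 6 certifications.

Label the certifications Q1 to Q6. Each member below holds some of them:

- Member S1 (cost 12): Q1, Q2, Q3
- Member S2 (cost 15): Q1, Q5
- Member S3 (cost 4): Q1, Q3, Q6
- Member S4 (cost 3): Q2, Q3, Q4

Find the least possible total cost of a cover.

S2, S3, S4 together cover every certification (S2 ∪ S3 ∪ S4 = {Q1, Q2, Q3, Q4, Q5, Q6}); total cost 15 + 4 + 3 = 22.
No covering selection has total cost below 22.

22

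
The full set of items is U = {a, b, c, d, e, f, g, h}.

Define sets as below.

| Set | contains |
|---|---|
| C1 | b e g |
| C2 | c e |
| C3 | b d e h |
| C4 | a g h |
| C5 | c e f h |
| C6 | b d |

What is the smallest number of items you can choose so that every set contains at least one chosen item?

3

The 3 items {b, c, h} hit every set.
The sets C2, C4, C6 are pairwise disjoint, so any hitting set needs a separate item for each — at least 3. Hence 3 is optimal.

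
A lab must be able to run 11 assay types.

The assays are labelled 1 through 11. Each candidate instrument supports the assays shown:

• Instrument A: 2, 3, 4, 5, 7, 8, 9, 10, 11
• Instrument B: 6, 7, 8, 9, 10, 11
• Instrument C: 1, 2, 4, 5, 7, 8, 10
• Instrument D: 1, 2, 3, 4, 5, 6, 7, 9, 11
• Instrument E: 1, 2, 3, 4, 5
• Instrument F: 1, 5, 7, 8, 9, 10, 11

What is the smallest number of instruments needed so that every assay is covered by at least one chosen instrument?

2

B and E together: B ∪ E = {1, 2, 3, 4, 5, 6, 7, 8, 9, 10, 11} — every assay is covered.
No single instrument has all 11 assays (the largest, A, has 9), so 2 is optimal.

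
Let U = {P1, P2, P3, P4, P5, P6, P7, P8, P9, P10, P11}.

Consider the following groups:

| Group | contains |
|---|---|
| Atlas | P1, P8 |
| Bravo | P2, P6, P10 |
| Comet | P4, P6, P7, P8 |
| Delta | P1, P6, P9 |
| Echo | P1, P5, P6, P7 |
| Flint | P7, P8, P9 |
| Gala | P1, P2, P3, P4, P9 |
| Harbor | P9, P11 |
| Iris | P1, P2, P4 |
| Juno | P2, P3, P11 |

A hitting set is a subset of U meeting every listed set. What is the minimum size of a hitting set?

The 4 elements {P1, P2, P7, P9} hit every group.
No choice of 3 elements meets every group, so 4 is the minimum.

4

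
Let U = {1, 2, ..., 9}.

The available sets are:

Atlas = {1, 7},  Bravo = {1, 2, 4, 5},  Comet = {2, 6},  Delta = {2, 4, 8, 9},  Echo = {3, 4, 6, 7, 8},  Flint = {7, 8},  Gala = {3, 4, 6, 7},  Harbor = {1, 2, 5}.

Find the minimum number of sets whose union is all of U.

3

Bravo, Delta, and Echo cover everything between them: the union {1, 2, 3, 4, 5, 6, 7, 8, 9} is all of U.
Only Delta contains 9, so Delta is forced; the remaining 5 items need at least 2 more sets (each remaining set adds at most 3) — so at least 3 sets are needed, and 3 is optimal.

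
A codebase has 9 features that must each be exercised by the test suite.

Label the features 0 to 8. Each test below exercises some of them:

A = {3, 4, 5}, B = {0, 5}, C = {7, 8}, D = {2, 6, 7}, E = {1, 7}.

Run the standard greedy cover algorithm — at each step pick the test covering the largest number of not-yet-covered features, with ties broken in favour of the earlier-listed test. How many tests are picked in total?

Greedy: pick A (covers 3 new) → pick D (covers 3 new) → pick B (covers 1 new) → pick C (covers 1 new) → pick E (covers 1 new). Total picks: 5.

5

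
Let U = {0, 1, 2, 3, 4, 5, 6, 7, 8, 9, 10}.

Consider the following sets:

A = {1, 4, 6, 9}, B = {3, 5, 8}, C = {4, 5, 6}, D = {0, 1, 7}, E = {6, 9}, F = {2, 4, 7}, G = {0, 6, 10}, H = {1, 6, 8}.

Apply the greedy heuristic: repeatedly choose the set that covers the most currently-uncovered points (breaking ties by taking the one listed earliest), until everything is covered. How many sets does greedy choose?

5

Greedy: pick A (covers 4 new) → pick B (covers 3 new) → pick D (covers 2 new) → pick F (covers 1 new) → pick G (covers 1 new). Total picks: 5.
(The true minimum cover uses only 4 sets, so greedy is not optimal here.)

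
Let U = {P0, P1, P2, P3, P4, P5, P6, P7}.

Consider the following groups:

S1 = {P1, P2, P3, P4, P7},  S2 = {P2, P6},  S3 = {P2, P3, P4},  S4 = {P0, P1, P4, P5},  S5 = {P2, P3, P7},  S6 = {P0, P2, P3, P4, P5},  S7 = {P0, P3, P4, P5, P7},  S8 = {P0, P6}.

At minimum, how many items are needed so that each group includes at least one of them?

2

H = {P0, P2} meets every group (each contains at least one member of H), and |H| = 2.
The groups S3, S8 are pairwise disjoint, so any hitting set needs a separate item for each — at least 2. Hence 2 is optimal.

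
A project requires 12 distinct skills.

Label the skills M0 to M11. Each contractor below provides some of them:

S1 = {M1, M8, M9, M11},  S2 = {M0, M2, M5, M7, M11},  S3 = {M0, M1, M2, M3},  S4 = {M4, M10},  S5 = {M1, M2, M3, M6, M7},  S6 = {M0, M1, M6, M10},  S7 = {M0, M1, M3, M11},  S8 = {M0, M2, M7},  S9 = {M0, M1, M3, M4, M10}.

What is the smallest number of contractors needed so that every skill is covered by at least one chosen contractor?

4

S1 and S2 and S5 and S9 together: S1 ∪ S2 ∪ S5 ∪ S9 = {M0, M1, M2, M3, M4, M5, M6, M7, M8, M9, M10, M11} — every skill is covered.
No 3 of the 9 contractors cover everything (all 84 combinations miss at least one skill), so 4 is optimal.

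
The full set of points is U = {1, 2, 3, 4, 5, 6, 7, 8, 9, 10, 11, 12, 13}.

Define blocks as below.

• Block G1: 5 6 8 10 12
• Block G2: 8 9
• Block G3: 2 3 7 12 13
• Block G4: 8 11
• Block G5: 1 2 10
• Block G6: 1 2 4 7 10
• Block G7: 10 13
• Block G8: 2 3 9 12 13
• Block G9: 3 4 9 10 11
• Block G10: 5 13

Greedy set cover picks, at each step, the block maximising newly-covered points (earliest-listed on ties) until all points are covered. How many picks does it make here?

Greedy: pick G1 (covers 5 new) → pick G3 (covers 4 new) → pick G9 (covers 3 new) → pick G5 (covers 1 new). Total picks: 4.

4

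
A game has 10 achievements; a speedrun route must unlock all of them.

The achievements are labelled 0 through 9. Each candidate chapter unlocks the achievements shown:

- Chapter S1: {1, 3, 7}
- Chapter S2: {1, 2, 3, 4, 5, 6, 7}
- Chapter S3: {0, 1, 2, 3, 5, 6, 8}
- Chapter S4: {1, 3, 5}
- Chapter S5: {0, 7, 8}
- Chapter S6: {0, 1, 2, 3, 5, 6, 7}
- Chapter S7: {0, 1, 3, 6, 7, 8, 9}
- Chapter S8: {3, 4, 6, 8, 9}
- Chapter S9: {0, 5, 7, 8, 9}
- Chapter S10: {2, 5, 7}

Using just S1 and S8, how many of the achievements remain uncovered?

3

Union of S1, S8 = {1, 3, 4, 6, 7, 8, 9}.
Not covered: 0, 2, 5 — 3 achievements.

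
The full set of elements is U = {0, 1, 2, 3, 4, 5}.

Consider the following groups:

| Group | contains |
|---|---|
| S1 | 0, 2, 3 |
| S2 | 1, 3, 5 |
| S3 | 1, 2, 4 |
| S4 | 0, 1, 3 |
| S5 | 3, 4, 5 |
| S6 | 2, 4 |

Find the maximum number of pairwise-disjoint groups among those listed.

2

S4, S6 are pairwise disjoint (S4={0,1,3}; S6={2,4}).
Every remaining group overlaps one of these, and no 3 of the listed groups are pairwise disjoint, so 2 is the maximum.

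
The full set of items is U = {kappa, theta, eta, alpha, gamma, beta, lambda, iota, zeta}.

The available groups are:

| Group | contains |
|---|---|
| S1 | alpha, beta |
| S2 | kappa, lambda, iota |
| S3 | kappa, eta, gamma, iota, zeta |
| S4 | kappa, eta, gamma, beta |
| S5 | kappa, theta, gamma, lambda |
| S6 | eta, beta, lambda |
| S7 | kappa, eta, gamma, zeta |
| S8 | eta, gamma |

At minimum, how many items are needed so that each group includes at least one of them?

H = {kappa, gamma, beta} meets every group (each contains at least one member of H), and |H| = 3.
The groups S1, S2, S8 are pairwise disjoint, so any hitting set needs a separate item for each — at least 3. Hence 3 is optimal.

3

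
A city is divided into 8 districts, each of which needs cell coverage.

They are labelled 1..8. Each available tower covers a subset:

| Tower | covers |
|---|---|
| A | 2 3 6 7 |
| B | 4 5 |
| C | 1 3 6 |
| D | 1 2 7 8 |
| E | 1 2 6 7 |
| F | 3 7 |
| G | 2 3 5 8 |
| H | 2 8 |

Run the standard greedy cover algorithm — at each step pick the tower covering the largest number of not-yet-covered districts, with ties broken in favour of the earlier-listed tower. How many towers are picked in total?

Greedy: pick A (covers 4 new) → pick B (covers 2 new) → pick D (covers 2 new). Total picks: 3.

3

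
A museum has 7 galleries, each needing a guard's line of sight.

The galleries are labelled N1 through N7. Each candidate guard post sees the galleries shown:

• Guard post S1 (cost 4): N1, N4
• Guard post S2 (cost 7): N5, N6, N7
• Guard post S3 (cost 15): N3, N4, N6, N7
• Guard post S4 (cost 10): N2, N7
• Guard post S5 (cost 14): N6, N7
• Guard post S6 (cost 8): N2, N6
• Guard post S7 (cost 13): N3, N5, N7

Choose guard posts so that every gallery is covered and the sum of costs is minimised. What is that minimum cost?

S1, S6, S7 together cover every gallery (S1 ∪ S6 ∪ S7 = {N1, N2, N3, N4, N5, N6, N7}); total cost 4 + 8 + 13 = 25.
The greedy pick S1, S2, S6, S7 costs 32; no covering selection beats 25.

25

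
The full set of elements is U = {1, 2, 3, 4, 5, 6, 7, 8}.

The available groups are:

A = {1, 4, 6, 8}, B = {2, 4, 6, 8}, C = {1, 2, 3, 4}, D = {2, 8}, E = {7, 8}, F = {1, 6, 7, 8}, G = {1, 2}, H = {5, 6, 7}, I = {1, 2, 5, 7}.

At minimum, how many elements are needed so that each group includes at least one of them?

3

Take T = {1, 7, 8}. Each listed group contains at least one of these, so T is a hitting set of size 3.
No choice of 2 elements meets every group, so 3 is the minimum.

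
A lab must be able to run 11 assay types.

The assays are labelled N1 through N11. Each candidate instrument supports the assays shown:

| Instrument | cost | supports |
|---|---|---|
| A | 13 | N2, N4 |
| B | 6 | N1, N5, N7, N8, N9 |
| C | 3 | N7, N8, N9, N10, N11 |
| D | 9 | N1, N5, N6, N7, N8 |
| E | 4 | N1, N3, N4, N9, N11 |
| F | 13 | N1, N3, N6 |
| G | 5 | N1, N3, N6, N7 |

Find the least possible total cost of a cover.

27

A, B, C, G together cover every assay (A ∪ B ∪ C ∪ G = {N1, N2, N3, N4, N5, N6, N7, N8, N9, N10, N11}); total cost 13 + 6 + 3 + 5 = 27.
The greedy pick C, E, D, A costs 29; no covering selection beats 27.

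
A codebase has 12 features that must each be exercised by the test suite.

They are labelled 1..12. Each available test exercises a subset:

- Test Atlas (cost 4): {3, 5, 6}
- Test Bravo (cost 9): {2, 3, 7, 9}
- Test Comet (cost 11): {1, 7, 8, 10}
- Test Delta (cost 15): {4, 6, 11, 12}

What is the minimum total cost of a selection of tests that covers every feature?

Atlas, Bravo, Comet, Delta together cover every feature (Atlas ∪ Bravo ∪ Comet ∪ Delta = {1, 2, 3, 4, 5, 6, 7, 8, 9, 10, 11, 12}); total cost 4 + 9 + 11 + 15 = 39.
No covering selection has total cost below 39.

39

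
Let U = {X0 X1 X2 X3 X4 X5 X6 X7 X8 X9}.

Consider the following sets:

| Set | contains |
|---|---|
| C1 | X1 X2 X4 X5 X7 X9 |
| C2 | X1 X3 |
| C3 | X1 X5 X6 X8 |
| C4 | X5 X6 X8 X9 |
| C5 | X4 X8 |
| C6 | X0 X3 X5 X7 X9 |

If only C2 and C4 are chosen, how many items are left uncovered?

4

Union of C2, C4 = {X1, X3, X5, X6, X8, X9}.
Not covered: X0, X2, X4, X7 — 4 items.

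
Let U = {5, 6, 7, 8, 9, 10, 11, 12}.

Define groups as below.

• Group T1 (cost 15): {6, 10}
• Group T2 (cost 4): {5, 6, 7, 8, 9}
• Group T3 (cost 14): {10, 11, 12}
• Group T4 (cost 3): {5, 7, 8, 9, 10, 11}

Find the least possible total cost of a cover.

T2, T3 together cover every point (T2 ∪ T3 = {5, 6, 7, 8, 9, 10, 11, 12}); total cost 4 + 14 = 18.
The greedy pick T4, T2, T3 costs 21; no covering selection beats 18.

18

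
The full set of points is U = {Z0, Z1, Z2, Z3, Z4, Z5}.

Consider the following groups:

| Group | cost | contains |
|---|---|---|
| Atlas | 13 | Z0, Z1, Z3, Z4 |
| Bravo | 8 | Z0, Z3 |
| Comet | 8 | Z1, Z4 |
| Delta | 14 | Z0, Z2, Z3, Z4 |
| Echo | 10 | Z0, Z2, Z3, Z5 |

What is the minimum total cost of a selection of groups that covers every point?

Comet, Echo together cover every point (Comet ∪ Echo = {Z0, Z1, Z2, Z3, Z4, Z5}); total cost 8 + 10 = 18.
No covering selection has total cost below 18.

18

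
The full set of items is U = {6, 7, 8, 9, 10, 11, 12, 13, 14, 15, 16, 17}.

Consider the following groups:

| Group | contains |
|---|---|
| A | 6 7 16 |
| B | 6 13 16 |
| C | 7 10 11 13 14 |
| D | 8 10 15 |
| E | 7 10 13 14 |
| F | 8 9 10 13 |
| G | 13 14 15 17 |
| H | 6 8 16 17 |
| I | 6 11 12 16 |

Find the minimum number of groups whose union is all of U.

4

Take {C, F, G, I}. Their union is {6, 7, 8, 9, 10, 11, 12, 13, 14, 15, 16, 17}, which is all 12 items.
No 3 of the 9 groups cover everything (all 84 combinations miss at least one item), so 4 is optimal.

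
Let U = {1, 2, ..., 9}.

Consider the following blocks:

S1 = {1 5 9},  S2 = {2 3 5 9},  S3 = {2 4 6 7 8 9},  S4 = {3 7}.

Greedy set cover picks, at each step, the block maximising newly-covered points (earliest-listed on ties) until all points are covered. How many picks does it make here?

Greedy: pick S3 (covers 6 new) → pick S1 (covers 2 new) → pick S2 (covers 1 new). Total picks: 3.

3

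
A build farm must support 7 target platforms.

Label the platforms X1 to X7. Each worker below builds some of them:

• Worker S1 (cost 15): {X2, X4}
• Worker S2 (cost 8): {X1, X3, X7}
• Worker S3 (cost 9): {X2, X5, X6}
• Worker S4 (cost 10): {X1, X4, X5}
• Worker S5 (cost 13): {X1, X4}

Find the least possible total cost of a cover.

27

S2, S3, S4 together cover every platform (S2 ∪ S3 ∪ S4 = {X1, X2, X3, X4, X5, X6, X7}); total cost 8 + 9 + 10 = 27.
No covering selection has total cost below 27.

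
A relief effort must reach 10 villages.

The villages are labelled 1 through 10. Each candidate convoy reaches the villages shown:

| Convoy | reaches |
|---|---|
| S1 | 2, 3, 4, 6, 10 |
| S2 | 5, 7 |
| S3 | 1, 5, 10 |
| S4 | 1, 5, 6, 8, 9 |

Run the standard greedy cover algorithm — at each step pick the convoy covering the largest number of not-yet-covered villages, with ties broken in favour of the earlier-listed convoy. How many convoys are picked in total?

Greedy: pick S1 (covers 5 new) → pick S4 (covers 4 new) → pick S2 (covers 1 new). Total picks: 3.

3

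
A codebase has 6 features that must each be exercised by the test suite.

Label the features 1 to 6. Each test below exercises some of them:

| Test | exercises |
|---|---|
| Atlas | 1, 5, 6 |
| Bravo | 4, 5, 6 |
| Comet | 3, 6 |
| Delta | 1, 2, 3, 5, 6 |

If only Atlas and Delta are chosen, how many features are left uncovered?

1

Union of Atlas, Delta = {1, 2, 3, 5, 6}.
Not covered: 4 — 1 feature.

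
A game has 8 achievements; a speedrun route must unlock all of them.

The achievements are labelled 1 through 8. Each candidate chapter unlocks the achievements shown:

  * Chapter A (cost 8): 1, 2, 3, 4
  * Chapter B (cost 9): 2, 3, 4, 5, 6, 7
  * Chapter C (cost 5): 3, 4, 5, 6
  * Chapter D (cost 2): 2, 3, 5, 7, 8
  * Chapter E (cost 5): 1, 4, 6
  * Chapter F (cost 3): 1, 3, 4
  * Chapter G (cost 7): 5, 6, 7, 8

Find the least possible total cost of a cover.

D, E together cover every achievement (D ∪ E = {1, 2, 3, 4, 5, 6, 7, 8}); total cost 2 + 5 = 7.
The greedy pick D, F, C costs 10; no covering selection beats 7.

7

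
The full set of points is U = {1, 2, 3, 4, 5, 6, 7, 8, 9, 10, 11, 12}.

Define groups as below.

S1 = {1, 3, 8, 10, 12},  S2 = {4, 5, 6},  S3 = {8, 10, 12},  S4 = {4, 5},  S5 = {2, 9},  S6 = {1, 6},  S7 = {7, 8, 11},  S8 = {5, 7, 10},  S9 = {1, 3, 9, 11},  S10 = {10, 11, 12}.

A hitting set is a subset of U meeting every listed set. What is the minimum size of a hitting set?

5

The 5 points {1, 5, 8, 9, 10} hit every group.
No choice of 4 points meets every group, so 5 is the minimum.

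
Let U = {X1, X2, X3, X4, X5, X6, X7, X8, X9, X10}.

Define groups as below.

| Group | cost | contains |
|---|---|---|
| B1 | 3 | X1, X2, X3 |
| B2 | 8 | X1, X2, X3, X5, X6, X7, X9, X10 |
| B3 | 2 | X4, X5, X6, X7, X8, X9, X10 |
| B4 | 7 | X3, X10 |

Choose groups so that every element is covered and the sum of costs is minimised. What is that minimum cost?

B1, B3 together cover every element (B1 ∪ B3 = {X1, X2, X3, X4, X5, X6, X7, X8, X9, X10}); total cost 3 + 2 = 5.
No covering selection has total cost below 5.

5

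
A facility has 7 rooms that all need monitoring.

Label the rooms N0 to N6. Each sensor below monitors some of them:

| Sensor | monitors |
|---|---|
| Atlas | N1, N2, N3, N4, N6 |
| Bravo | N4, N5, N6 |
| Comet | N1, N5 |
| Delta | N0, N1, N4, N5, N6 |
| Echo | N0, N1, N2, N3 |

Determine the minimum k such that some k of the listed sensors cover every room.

Atlas and Delta together: Atlas ∪ Delta = {N0, N1, N2, N3, N4, N5, N6} — every room is covered.
No single sensor has all 7 rooms (the largest, Atlas, has 5), so 2 is optimal.

2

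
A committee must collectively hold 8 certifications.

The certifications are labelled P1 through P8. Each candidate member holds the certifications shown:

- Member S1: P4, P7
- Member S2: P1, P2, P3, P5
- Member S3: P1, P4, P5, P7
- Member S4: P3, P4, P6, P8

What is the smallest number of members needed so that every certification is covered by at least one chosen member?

S1 and S2 and S4 together: S1 ∪ S2 ∪ S4 = {P1, P2, P3, P4, P5, P6, P7, P8} — every certification is covered.
Only S2 contains P2, so S2 is forced; the remaining 4 certifications need at least 2 more members (each remaining member adds at most 3) — so at least 3 members are needed, and 3 is optimal.

3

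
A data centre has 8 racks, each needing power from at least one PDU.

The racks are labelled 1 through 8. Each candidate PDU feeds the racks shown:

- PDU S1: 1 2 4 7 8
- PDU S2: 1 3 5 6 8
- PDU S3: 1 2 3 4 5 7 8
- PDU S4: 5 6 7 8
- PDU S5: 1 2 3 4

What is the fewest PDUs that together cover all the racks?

2

Take {S1, S2}. Their union is {1, 2, 3, 4, 5, 6, 7, 8}, which is all 8 racks.
No single PDU has all 8 racks (the largest, S3, has 7), so 2 is optimal.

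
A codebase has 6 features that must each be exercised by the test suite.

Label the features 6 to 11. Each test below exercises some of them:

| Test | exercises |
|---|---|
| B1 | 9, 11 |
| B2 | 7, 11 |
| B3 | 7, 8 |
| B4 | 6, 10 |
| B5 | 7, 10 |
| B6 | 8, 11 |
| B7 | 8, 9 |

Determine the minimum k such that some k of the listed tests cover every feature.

B2 and B4 and B7 together: B2 ∪ B4 ∪ B7 = {6, 7, 8, 9, 10, 11} — every feature is covered.
Each test has at most 2 features, and 2·2 = 4 < 6 — so at least 3 tests are needed, and 3 is optimal.

3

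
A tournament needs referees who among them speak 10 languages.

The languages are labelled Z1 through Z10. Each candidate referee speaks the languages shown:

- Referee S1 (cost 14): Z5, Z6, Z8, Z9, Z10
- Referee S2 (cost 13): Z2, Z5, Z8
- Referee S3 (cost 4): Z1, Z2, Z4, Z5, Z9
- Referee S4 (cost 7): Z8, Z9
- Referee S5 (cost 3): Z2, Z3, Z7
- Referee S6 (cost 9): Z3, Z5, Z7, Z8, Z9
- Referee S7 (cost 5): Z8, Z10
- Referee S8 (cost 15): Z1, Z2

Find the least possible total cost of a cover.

21

S1, S3, S5 together cover every language (S1 ∪ S3 ∪ S5 = {Z1, Z2, Z3, Z4, Z5, Z6, Z7, Z8, Z9, Z10}); total cost 14 + 4 + 3 = 21.
The greedy pick S3, S5, S7, S1 costs 26; no covering selection beats 21.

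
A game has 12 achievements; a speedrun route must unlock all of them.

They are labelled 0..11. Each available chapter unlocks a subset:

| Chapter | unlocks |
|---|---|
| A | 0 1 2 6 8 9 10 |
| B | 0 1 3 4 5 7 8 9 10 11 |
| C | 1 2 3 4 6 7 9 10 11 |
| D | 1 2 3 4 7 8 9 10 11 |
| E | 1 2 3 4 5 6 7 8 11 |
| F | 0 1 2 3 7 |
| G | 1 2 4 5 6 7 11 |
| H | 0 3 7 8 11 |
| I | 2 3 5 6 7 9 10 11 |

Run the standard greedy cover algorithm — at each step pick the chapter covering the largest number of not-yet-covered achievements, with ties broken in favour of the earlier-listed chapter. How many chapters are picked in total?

2

Greedy: pick B (covers 10 new) → pick A (covers 2 new). Total picks: 2.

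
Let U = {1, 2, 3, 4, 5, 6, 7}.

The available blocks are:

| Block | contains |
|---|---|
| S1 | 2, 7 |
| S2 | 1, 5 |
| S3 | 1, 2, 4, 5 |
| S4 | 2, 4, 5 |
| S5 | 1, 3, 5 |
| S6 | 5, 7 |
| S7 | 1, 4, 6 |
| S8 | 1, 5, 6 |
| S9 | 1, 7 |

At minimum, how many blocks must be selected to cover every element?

Take {S1, S5, S7}. Their union is {1, 2, 3, 4, 5, 6, 7}, which is all 7 elements.
Only S5 contains 3, so S5 is forced; the remaining 4 elements need at least 2 more blocks (each remaining block adds at most 2) — so at least 3 blocks are needed, and 3 is optimal.

3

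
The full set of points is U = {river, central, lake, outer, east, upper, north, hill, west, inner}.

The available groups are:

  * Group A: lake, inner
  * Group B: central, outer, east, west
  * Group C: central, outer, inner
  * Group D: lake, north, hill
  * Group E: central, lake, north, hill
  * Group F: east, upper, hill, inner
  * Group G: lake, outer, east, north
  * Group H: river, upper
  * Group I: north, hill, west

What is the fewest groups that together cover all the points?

4

B, E, F, and H cover everything between them: the union {river, central, lake, outer, east, upper, north, hill, west, inner} is all of U.
No 3 of the 9 groups cover everything (all 84 combinations miss at least one point), so 4 is optimal.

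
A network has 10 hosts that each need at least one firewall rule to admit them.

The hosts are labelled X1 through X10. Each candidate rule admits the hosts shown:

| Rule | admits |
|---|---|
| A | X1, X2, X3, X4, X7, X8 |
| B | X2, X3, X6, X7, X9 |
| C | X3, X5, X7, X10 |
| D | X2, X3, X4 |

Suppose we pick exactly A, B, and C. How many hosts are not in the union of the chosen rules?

0

Union of A, B, C = {X1, X2, X3, X4, X5, X6, X7, X8, X9, X10} — that's every host, so 0 are uncovered.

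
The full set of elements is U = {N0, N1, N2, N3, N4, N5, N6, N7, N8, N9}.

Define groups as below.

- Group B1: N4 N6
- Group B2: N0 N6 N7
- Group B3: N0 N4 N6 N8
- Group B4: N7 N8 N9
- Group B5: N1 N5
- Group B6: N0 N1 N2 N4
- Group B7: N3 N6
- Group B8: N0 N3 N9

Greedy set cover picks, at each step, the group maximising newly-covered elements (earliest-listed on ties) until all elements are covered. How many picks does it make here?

5

Greedy: pick B3 (covers 4 new) → pick B4 (covers 2 new) → pick B5 (covers 2 new) → pick B6 (covers 1 new) → pick B7 (covers 1 new). Total picks: 5.
(The true minimum cover uses only 4 groups, so greedy is not optimal here.)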